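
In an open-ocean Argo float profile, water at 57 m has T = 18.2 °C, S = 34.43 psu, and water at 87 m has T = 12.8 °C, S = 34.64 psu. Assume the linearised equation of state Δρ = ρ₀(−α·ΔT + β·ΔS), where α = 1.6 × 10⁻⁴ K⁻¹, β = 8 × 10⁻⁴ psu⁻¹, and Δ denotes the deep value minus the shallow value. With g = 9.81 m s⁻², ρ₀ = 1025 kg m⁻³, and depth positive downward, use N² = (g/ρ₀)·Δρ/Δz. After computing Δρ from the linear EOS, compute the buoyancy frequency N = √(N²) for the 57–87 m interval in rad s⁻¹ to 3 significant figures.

ΔT = -5.4 K, ΔS = +0.21 psu (deep − shallow).
Δρ/ρ₀ = −αΔT + βΔS = 8.64 × 10⁻⁴ + 1.68 × 10⁻⁴ = 1.032 × 10⁻³, so Δρ ≈ 1.058 kg m⁻³.
N² = (g/ρ₀)·Δρ/Δz = g·(Δρ/ρ₀)/Δz = 9.81 × 1.032 × 10⁻³ / 30 = 3.3746 × 10⁻⁴ s⁻².
N = √(3.3746 × 10⁻⁴) = 0.018370 rad s⁻¹ ≈ 0.0184 rad s⁻¹.

0.0184 rad s⁻¹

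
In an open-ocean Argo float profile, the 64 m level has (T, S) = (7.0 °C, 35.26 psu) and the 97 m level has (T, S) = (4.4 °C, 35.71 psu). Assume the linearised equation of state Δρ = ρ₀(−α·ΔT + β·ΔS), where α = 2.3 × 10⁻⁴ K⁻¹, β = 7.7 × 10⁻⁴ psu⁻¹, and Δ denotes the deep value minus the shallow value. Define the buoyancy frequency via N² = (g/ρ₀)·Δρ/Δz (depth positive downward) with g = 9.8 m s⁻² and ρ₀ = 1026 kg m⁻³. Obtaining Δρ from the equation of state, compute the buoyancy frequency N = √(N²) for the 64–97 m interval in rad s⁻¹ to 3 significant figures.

0.0167 rad s⁻¹

ΔT = -2.6 K, ΔS = +0.45 psu (deep − shallow).
Δρ/ρ₀ = −αΔT + βΔS = 5.98 × 10⁻⁴ + 3.465 × 10⁻⁴ = 9.445 × 10⁻⁴, so Δρ ≈ 0.9691 kg m⁻³.
N² = (g/ρ₀)·Δρ/Δz = g·(Δρ/ρ₀)/Δz = 9.8 × 9.445 × 10⁻⁴ / 33 = 2.8049 × 10⁻⁴ s⁻².
N = √(2.8049 × 10⁻⁴) = 0.016748 rad s⁻¹ ≈ 0.0167 rad s⁻¹.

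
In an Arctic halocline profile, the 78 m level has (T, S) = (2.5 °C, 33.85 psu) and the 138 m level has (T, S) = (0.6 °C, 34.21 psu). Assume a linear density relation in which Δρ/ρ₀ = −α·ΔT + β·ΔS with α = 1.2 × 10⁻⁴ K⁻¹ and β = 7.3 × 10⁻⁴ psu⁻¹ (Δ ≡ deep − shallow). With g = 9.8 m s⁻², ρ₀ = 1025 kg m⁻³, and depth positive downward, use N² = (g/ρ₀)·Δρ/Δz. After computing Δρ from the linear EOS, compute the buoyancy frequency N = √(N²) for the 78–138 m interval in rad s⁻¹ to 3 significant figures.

8.95 × 10⁻³ rad s⁻¹

ΔT = -1.9 K, ΔS = +0.36 psu (deep − shallow).
Δρ/ρ₀ = −αΔT + βΔS = 2.28 × 10⁻⁴ + 2.628 × 10⁻⁴ = 4.908 × 10⁻⁴, so Δρ ≈ 0.5031 kg m⁻³.
N² = (g/ρ₀)·Δρ/Δz = g·(Δρ/ρ₀)/Δz = 9.8 × 4.908 × 10⁻⁴ / 60 = 8.0164 × 10⁻⁵ s⁻².
N = √(8.0164 × 10⁻⁵) = 8.9534 × 10⁻³ rad s⁻¹ ≈ 8.95 × 10⁻³ rad s⁻¹.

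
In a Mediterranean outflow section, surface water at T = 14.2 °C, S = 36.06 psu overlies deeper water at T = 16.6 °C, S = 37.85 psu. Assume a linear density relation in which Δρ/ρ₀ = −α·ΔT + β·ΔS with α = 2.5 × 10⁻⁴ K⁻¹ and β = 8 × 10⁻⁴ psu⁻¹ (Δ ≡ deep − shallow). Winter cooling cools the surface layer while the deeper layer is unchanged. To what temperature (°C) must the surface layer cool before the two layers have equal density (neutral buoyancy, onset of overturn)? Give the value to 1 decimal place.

10.9 °C

Neutral buoyancy requires Δρ = 0, i.e. −α(T_deep − T_surf′) + β(S_deep − S_surf) = 0.
T_surf′ = T_deep − (β/α)·ΔS = 16.6 − (8 × 10⁻⁴/2.5 × 10⁻⁴)·(+1.79) = 10.872 °C.
Cooling required: 14.2 − (10.872) = 3.328 °C.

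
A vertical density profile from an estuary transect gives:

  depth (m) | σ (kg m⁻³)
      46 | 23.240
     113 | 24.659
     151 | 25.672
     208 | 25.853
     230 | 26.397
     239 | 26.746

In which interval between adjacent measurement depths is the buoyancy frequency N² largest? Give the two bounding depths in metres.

Compute the density gradient over each adjacent pair:
  46–113 m: Δρ/Δz = 1.419/67 = 0.021 kg m⁻⁴
  113–151 m: Δρ/Δz = 1.013/38 = 0.027 kg m⁻⁴
  151–208 m: Δρ/Δz = 0.181/57 = 3.2 × 10⁻³ kg m⁻⁴
  208–230 m: Δρ/Δz = 0.544/22 = 0.025 kg m⁻⁴
  230–239 m: Δρ/Δz = 0.349/9 = 0.039 kg m⁻⁴
The largest gradient is in the 230–239 m interval — the pycnocline.

230–239 m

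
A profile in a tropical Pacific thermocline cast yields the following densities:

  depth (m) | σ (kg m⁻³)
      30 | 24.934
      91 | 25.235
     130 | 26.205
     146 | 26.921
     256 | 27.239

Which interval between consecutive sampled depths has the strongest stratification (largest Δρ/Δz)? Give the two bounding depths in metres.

Compute the density gradient over each adjacent pair:
  30–91 m: Δρ/Δz = 0.301/61 = 4.9 × 10⁻³ kg m⁻⁴
  91–130 m: Δρ/Δz = 0.970/39 = 0.025 kg m⁻⁴
  130–146 m: Δρ/Δz = 0.716/16 = 0.045 kg m⁻⁴
  146–256 m: Δρ/Δz = 0.318/110 = 2.9 × 10⁻³ kg m⁻⁴
The largest gradient is in the 130–146 m interval — the pycnocline.

130–146 m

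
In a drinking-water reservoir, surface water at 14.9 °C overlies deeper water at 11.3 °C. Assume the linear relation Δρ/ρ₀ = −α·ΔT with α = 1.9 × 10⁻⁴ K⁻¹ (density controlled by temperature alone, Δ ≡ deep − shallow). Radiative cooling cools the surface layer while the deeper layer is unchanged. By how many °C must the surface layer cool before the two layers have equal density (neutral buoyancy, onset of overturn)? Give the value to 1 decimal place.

With temperature the only control, equal density requires T_surf′ = T_deep.
T_surf′ = 11.3 °C.
Cooling required: 14.9 − 11.3 = 3.6 °C.

3.6 °C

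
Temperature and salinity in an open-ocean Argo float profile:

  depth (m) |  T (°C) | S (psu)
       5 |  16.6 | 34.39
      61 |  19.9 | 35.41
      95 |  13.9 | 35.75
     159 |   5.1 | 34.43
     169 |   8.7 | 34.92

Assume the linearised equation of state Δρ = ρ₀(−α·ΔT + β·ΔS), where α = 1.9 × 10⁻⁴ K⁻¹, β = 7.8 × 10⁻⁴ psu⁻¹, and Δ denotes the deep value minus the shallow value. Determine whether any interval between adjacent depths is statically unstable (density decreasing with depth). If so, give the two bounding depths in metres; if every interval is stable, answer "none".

159–169 m

Evaluate Δρ/ρ₀ = −αΔT + βΔS across each adjacent pair:
  5–61 m: −αΔT+βΔS = −(1.9 × 10⁻⁴)(+3.3)+(7.8 × 10⁻⁴)(+1.02) = 1.7 × 10⁻⁴ → stable
  61–95 m: −αΔT+βΔS = −(1.9 × 10⁻⁴)(-6.0)+(7.8 × 10⁻⁴)(+0.34) = 1.4 × 10⁻³ → stable
  95–159 m: −αΔT+βΔS = −(1.9 × 10⁻⁴)(-8.8)+(7.8 × 10⁻⁴)(-1.32) = 6.4 × 10⁻⁴ → stable
  159–169 m: −αΔT+βΔS = −(1.9 × 10⁻⁴)(+3.6)+(7.8 × 10⁻⁴)(+0.49) = -3.0 × 10⁻⁴ → UNSTABLE
The 159–169 m interval has Δρ < 0: lighter water underlies denser water.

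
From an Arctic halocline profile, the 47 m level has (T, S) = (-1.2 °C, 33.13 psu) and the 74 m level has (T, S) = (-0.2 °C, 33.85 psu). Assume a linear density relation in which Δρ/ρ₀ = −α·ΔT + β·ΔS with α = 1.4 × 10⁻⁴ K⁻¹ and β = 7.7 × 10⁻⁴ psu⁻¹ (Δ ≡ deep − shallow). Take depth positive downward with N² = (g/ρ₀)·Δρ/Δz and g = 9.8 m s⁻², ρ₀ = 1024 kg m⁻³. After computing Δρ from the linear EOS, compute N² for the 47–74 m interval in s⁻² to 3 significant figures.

1.50 × 10⁻⁴ s⁻²

ΔT = +1.0 K, ΔS = +0.72 psu (deep − shallow).
Δρ/ρ₀ = −αΔT + βΔS = -1.40 × 10⁻⁴ + 5.544 × 10⁻⁴ = 4.144 × 10⁻⁴, so Δρ ≈ 0.4243 kg m⁻³.
N² = (g/ρ₀)·Δρ/Δz = g·(Δρ/ρ₀)/Δz = 9.8 × 4.144 × 10⁻⁴ / 27 = 1.5041 × 10⁻⁴ s⁻² ≈ 1.50 × 10⁻⁴ s⁻².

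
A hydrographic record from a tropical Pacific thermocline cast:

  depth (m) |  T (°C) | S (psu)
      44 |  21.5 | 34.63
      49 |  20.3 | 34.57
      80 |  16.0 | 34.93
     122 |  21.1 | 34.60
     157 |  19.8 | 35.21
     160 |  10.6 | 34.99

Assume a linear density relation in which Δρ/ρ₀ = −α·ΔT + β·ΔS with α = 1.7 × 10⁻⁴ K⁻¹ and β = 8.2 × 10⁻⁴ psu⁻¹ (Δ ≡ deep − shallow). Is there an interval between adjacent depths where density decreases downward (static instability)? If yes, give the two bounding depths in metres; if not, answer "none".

Evaluate Δρ/ρ₀ = −αΔT + βΔS across each adjacent pair:
  44–49 m: −αΔT+βΔS = −(1.7 × 10⁻⁴)(-1.2)+(8.2 × 10⁻⁴)(-0.06) = 1.5 × 10⁻⁴ → stable
  49–80 m: −αΔT+βΔS = −(1.7 × 10⁻⁴)(-4.3)+(8.2 × 10⁻⁴)(+0.36) = 1.0 × 10⁻³ → stable
  80–122 m: −αΔT+βΔS = −(1.7 × 10⁻⁴)(+5.1)+(8.2 × 10⁻⁴)(-0.33) = -1.1 × 10⁻³ → UNSTABLE
  122–157 m: −αΔT+βΔS = −(1.7 × 10⁻⁴)(-1.3)+(8.2 × 10⁻⁴)(+0.61) = 7.2 × 10⁻⁴ → stable
  157–160 m: −αΔT+βΔS = −(1.7 × 10⁻⁴)(-9.2)+(8.2 × 10⁻⁴)(-0.22) = 1.4 × 10⁻³ → stable
The 80–122 m interval has Δρ < 0: lighter water underlies denser water.

80–122 m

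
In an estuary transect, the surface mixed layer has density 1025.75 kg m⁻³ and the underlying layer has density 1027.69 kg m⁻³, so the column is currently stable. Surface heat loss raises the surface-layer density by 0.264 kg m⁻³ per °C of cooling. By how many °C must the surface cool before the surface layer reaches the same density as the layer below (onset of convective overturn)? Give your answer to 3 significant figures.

7.35 °C

Density deficit of the surface layer: 1027.69 − 1025.75 = 1.94 kg m⁻³.
Required change = 1.94 / 0.264 = 7.35 °C.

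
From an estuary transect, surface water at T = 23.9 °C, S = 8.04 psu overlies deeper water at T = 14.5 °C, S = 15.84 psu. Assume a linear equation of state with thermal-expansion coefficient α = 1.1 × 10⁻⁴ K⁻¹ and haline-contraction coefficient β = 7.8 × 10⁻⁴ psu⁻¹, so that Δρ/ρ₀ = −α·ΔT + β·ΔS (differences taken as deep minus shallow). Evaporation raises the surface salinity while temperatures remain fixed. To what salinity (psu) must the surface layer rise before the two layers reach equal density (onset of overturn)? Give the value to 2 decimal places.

Neutral buoyancy requires −α(T_deep − T_surf) + β(S_deep − S_surf′) = 0.
S_surf′ = S_deep − (α/β)·ΔT = 15.84 − (1.1 × 10⁻⁴/7.8 × 10⁻⁴)·(-9.4) = 17.1656 psu.
Increase required: 17.1656 − 8.04 = 9.1256 psu.

17.17 psu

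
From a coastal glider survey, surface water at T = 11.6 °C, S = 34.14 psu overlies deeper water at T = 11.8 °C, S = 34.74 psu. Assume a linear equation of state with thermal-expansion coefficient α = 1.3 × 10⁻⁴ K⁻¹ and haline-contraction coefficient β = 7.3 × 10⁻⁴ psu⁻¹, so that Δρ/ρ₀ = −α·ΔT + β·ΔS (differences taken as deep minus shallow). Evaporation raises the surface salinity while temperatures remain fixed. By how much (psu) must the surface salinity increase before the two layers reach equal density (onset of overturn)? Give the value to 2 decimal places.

Neutral buoyancy requires −α(T_deep − T_surf) + β(S_deep − S_surf′) = 0.
S_surf′ = S_deep − (α/β)·ΔT = 34.74 − (1.3 × 10⁻⁴/7.3 × 10⁻⁴)·(+0.2) = 34.7044 psu.
Increase required: 34.7044 − 34.14 = 0.5644 psu.

0.56 psu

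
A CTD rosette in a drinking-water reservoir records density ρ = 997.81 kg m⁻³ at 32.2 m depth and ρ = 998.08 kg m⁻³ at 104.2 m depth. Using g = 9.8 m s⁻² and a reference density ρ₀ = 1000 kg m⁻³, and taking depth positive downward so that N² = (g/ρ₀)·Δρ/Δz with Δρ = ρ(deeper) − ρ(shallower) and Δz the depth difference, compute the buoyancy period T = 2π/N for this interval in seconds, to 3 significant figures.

Δρ = 998.08 − 997.81 = 0.27 kg m⁻³ over Δz = 104.2 − 32.2 = 72 m.
N² = (9.8/1000) × (0.27/72) = 3.6750 × 10⁻⁵ s⁻².
N = √(3.6750 × 10⁻⁵) = 6.0622 × 10⁻³ rad s⁻¹, so T = 2π/N = 1.0365 × 10³ s ≈ 1.04 × 10³ s.

1.04 × 10³ s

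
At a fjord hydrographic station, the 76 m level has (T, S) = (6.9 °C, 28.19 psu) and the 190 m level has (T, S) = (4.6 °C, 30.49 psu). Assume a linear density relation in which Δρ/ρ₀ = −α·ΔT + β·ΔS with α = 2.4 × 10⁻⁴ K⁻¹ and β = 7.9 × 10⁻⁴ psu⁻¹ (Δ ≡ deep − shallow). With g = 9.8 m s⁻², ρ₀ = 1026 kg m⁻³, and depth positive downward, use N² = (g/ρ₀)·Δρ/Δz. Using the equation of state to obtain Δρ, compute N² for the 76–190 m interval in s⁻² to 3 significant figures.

2.04 × 10⁻⁴ s⁻²

ΔT = -2.3 K, ΔS = +2.30 psu (deep − shallow).
Δρ/ρ₀ = −αΔT + βΔS = 5.52 × 10⁻⁴ + 1.817 × 10⁻³ = 2.369 × 10⁻³, so Δρ ≈ 2.431 kg m⁻³.
N² = (g/ρ₀)·Δρ/Δz = g·(Δρ/ρ₀)/Δz = 9.8 × 2.369 × 10⁻³ / 114 = 2.0365 × 10⁻⁴ s⁻² ≈ 2.04 × 10⁻⁴ s⁻².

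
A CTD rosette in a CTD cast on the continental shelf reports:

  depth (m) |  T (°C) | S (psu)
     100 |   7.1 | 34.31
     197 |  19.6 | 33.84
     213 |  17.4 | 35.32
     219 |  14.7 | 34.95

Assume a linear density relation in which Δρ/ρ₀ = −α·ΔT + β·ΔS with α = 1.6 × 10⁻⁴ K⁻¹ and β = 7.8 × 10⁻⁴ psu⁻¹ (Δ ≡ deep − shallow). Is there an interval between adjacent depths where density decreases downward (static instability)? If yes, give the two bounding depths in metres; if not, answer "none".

100–197 m

Evaluate Δρ/ρ₀ = −αΔT + βΔS across each adjacent pair:
  100–197 m: −αΔT+βΔS = −(1.6 × 10⁻⁴)(+12.5)+(7.8 × 10⁻⁴)(-0.47) = -2.4 × 10⁻³ → UNSTABLE
  197–213 m: −αΔT+βΔS = −(1.6 × 10⁻⁴)(-2.2)+(7.8 × 10⁻⁴)(+1.48) = 1.5 × 10⁻³ → stable
  213–219 m: −αΔT+βΔS = −(1.6 × 10⁻⁴)(-2.7)+(7.8 × 10⁻⁴)(-0.37) = 1.4 × 10⁻⁴ → stable
The 100–197 m interval has Δρ < 0: lighter water underlies denser water.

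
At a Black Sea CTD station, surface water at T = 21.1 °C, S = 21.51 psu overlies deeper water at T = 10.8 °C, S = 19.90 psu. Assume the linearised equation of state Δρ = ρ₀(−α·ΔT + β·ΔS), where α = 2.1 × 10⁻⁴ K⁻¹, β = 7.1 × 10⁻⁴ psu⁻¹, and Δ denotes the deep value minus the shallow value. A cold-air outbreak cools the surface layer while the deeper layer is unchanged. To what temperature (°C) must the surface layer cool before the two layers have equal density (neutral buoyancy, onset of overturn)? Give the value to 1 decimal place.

Neutral buoyancy requires Δρ = 0, i.e. −α(T_deep − T_surf′) + β(S_deep − S_surf) = 0.
T_surf′ = T_deep − (β/α)·ΔS = 10.8 − (7.1 × 10⁻⁴/2.1 × 10⁻⁴)·(-1.61) = 16.243 °C.
Cooling required: 21.1 − (16.243) = 4.857 °C.

16.2 °C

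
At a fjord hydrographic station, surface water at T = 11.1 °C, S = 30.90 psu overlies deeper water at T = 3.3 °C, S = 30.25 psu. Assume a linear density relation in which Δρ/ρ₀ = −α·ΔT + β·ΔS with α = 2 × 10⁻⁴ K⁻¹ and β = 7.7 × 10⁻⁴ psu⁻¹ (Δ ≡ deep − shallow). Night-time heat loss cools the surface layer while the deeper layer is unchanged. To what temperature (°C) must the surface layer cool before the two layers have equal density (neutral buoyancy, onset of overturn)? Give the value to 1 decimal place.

Neutral buoyancy requires Δρ = 0, i.e. −α(T_deep − T_surf′) + β(S_deep − S_surf) = 0.
T_surf′ = T_deep − (β/α)·ΔS = 3.3 − (7.7 × 10⁻⁴/2 × 10⁻⁴)·(-0.65) = 5.803 °C.
Cooling required: 11.1 − (5.803) = 5.297 °C.

5.8 °C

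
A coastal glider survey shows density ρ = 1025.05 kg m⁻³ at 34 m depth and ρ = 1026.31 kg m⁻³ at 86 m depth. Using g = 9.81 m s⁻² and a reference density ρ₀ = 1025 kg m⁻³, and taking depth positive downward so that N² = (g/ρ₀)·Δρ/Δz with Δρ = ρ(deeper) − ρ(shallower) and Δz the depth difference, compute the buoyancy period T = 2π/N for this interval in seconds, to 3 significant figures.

Δρ = 1026.31 − 1025.05 = 1.26 kg m⁻³ over Δz = 86 − 34 = 52 m.
N² = (9.81/1025) × (1.26/52) = 2.3191 × 10⁻⁴ s⁻².
N = √(2.3191 × 10⁻⁴) = 0.015229 rad s⁻¹, so T = 2π/N = 412.58 s ≈ 413 s.

413 s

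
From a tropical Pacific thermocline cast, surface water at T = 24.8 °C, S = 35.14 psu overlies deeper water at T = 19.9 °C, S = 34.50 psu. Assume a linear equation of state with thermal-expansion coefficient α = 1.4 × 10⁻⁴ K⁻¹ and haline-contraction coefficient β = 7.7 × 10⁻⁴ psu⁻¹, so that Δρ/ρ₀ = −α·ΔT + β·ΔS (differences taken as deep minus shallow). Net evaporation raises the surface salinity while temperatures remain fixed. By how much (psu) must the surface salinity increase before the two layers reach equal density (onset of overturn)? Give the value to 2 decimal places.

Neutral buoyancy requires −α(T_deep − T_surf) + β(S_deep − S_surf′) = 0.
S_surf′ = S_deep − (α/β)·ΔT = 34.50 − (1.4 × 10⁻⁴/7.7 × 10⁻⁴)·(-4.9) = 35.3909 psu.
Increase required: 35.3909 − 35.14 = 0.2509 psu.

0.25 psu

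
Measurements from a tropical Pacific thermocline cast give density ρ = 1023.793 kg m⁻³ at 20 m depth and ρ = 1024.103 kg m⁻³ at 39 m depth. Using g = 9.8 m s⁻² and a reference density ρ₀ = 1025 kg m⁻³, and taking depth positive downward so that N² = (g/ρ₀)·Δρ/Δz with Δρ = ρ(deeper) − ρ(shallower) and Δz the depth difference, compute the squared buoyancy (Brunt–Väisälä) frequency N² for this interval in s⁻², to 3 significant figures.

Δρ = 1024.103 − 1023.793 = 0.310 kg m⁻³ over Δz = 39 − 20 = 19 m.
N² = (9.8/1025) × (0.310/19) = 1.5599 × 10⁻⁴ s⁻² ≈ 1.56 × 10⁻⁴ s⁻².

1.56 × 10⁻⁴ s⁻²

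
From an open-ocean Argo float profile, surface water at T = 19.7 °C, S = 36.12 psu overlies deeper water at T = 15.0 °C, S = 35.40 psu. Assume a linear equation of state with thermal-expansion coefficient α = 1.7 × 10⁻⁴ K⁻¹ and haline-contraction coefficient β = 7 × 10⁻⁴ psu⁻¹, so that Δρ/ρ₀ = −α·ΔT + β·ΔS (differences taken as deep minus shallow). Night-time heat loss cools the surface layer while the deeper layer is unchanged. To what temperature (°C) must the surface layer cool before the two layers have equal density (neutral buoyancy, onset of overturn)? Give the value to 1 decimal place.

Neutral buoyancy requires Δρ = 0, i.e. −α(T_deep − T_surf′) + β(S_deep − S_surf) = 0.
T_surf′ = T_deep − (β/α)·ΔS = 15.0 − (7 × 10⁻⁴/1.7 × 10⁻⁴)·(-0.72) = 17.965 °C.
Cooling required: 19.7 − (17.965) = 1.735 °C.

18.0 °C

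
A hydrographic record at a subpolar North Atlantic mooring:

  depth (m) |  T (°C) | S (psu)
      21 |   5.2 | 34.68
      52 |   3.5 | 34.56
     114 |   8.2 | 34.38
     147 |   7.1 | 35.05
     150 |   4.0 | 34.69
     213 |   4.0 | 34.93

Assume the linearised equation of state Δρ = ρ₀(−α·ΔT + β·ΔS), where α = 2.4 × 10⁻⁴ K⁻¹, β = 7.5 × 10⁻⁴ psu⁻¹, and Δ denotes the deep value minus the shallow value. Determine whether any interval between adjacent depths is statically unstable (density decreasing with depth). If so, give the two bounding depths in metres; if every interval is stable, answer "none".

Evaluate Δρ/ρ₀ = −αΔT + βΔS across each adjacent pair:
  21–52 m: −αΔT+βΔS = −(2.4 × 10⁻⁴)(-1.7)+(7.5 × 10⁻⁴)(-0.12) = 3.2 × 10⁻⁴ → stable
  52–114 m: −αΔT+βΔS = −(2.4 × 10⁻⁴)(+4.7)+(7.5 × 10⁻⁴)(-0.18) = -1.3 × 10⁻³ → UNSTABLE
  114–147 m: −αΔT+βΔS = −(2.4 × 10⁻⁴)(-1.1)+(7.5 × 10⁻⁴)(+0.67) = 7.7 × 10⁻⁴ → stable
  147–150 m: −αΔT+βΔS = −(2.4 × 10⁻⁴)(-3.1)+(7.5 × 10⁻⁴)(-0.36) = 4.7 × 10⁻⁴ → stable
  150–213 m: −αΔT+βΔS = −(2.4 × 10⁻⁴)(+0.0)+(7.5 × 10⁻⁴)(+0.24) = 1.8 × 10⁻⁴ → stable
The 52–114 m interval has Δρ < 0: lighter water underlies denser water.

52–114 m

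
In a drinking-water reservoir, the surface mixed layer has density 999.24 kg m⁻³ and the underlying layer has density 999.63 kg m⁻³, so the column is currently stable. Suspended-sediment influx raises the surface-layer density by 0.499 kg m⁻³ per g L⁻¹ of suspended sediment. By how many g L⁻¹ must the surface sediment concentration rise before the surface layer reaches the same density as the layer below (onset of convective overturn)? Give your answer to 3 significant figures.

Density deficit of the surface layer: 999.63 − 999.24 = 0.39 kg m⁻³.
Required change = 0.39 / 0.499 = 0.782 g L⁻¹.

0.782 g L⁻¹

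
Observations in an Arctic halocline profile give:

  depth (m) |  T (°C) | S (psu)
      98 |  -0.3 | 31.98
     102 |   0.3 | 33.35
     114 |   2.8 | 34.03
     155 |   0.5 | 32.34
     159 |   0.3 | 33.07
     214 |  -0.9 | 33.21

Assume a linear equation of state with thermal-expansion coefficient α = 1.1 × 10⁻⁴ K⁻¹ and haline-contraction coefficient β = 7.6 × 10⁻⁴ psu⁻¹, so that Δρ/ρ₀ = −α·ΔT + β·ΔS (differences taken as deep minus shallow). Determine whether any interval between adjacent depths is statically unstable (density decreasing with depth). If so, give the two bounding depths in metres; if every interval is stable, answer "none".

Evaluate Δρ/ρ₀ = −αΔT + βΔS across each adjacent pair:
  98–102 m: −αΔT+βΔS = −(1.1 × 10⁻⁴)(+0.6)+(7.6 × 10⁻⁴)(+1.37) = 9.8 × 10⁻⁴ → stable
  102–114 m: −αΔT+βΔS = −(1.1 × 10⁻⁴)(+2.5)+(7.6 × 10⁻⁴)(+0.68) = 2.4 × 10⁻⁴ → stable
  114–155 m: −αΔT+βΔS = −(1.1 × 10⁻⁴)(-2.3)+(7.6 × 10⁻⁴)(-1.69) = -1.0 × 10⁻³ → UNSTABLE
  155–159 m: −αΔT+βΔS = −(1.1 × 10⁻⁴)(-0.2)+(7.6 × 10⁻⁴)(+0.73) = 5.8 × 10⁻⁴ → stable
  159–214 m: −αΔT+βΔS = −(1.1 × 10⁻⁴)(-1.2)+(7.6 × 10⁻⁴)(+0.14) = 2.4 × 10⁻⁴ → stable
The 114–155 m interval has Δρ < 0: lighter water underlies denser water.

114–155 m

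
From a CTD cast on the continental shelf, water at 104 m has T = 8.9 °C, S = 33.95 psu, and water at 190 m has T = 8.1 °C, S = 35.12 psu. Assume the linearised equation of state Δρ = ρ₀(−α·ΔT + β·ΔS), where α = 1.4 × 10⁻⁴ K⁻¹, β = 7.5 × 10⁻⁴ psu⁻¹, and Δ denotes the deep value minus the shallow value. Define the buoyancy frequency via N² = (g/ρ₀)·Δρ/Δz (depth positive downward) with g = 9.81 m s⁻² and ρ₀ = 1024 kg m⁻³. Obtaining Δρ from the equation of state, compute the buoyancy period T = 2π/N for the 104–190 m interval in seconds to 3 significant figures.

ΔT = -0.8 K, ΔS = +1.17 psu (deep − shallow).
Δρ/ρ₀ = −αΔT + βΔS = 1.12 × 10⁻⁴ + 8.775 × 10⁻⁴ = 9.895 × 10⁻⁴, so Δρ ≈ 1.013 kg m⁻³.
N² = (g/ρ₀)·Δρ/Δz = g·(Δρ/ρ₀)/Δz = 9.81 × 9.895 × 10⁻⁴ / 86 = 1.1287 × 10⁻⁴ s⁻².
N = √(1.1287 × 10⁻⁴) = 0.010624 rad s⁻¹ → T = 2π/N = 591.41 s ≈ 591 s.

591 s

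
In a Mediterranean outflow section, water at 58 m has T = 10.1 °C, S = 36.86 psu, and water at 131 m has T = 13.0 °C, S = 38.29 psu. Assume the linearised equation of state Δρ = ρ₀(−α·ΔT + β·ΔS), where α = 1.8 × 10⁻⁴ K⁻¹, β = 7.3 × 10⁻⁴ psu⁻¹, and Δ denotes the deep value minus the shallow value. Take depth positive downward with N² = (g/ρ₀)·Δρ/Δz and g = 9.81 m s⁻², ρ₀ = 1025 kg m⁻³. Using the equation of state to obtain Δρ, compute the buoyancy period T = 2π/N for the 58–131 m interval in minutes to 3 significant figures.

12.5 min

ΔT = +2.9 K, ΔS = +1.43 psu (deep − shallow).
Δρ/ρ₀ = −αΔT + βΔS = -5.22 × 10⁻⁴ + 1.0439 × 10⁻³ = 5.219 × 10⁻⁴, so Δρ ≈ 0.5349 kg m⁻³.
N² = (g/ρ₀)·Δρ/Δz = g·(Δρ/ρ₀)/Δz = 9.81 × 5.219 × 10⁻⁴ / 73 = 7.0135 × 10⁻⁵ s⁻².
N = √(7.0135 × 10⁻⁵) = 8.3747 × 10⁻³ rad s⁻¹ → T = 2π/N = 750.26 s = 12.504 min ≈ 12.5 min.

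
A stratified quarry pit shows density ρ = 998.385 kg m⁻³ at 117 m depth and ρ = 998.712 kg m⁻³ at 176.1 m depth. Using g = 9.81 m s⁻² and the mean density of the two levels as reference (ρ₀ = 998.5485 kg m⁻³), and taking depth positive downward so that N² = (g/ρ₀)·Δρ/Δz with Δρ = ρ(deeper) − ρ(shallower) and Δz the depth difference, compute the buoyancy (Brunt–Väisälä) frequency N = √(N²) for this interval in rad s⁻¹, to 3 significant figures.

7.37 × 10⁻³ rad s⁻¹

Δρ = 998.712 − 998.385 = 0.327 kg m⁻³ over Δz = 176.1 − 117 = 59.1 m.
N² = (9.81/998.5485) × (0.327/59.1) = 5.4358 × 10⁻⁵ s⁻².
N = √(5.4358 × 10⁻⁵) = 7.3728 × 10⁻³ rad s⁻¹ ≈ 7.37 × 10⁻³ rad s⁻¹.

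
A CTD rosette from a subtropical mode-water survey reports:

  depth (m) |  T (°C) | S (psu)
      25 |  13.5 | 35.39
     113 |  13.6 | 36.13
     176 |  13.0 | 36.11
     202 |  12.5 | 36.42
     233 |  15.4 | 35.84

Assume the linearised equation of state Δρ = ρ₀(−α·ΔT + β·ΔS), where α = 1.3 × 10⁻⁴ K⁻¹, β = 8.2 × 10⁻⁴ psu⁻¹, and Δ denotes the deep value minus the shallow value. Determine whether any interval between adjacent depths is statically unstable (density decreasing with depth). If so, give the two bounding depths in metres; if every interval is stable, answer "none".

202–233 m

Evaluate Δρ/ρ₀ = −αΔT + βΔS across each adjacent pair:
  25–113 m: −αΔT+βΔS = −(1.3 × 10⁻⁴)(+0.1)+(8.2 × 10⁻⁴)(+0.74) = 5.9 × 10⁻⁴ → stable
  113–176 m: −αΔT+βΔS = −(1.3 × 10⁻⁴)(-0.6)+(8.2 × 10⁻⁴)(-0.02) = 6.2 × 10⁻⁵ → stable
  176–202 m: −αΔT+βΔS = −(1.3 × 10⁻⁴)(-0.5)+(8.2 × 10⁻⁴)(+0.31) = 3.2 × 10⁻⁴ → stable
  202–233 m: −αΔT+βΔS = −(1.3 × 10⁻⁴)(+2.9)+(8.2 × 10⁻⁴)(-0.58) = -8.5 × 10⁻⁴ → UNSTABLE
The 202–233 m interval has Δρ < 0: lighter water underlies denser water.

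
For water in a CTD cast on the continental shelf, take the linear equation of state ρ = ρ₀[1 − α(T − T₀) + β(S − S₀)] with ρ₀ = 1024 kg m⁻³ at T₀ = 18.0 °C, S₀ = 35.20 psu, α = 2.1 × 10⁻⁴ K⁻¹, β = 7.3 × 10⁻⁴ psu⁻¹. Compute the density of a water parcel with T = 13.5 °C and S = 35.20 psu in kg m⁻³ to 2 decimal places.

T − T₀ = -4.5 K, S − S₀ = +0.00 psu.
Bracket = 1 − α·(-4.5) + β·(+0.00) = 1 + (9.45 × 10⁻⁴) = 1.0009450.
ρ = 1024 × 1.0009450 = 1024.97 kg m⁻³.

1024.97 kg m⁻³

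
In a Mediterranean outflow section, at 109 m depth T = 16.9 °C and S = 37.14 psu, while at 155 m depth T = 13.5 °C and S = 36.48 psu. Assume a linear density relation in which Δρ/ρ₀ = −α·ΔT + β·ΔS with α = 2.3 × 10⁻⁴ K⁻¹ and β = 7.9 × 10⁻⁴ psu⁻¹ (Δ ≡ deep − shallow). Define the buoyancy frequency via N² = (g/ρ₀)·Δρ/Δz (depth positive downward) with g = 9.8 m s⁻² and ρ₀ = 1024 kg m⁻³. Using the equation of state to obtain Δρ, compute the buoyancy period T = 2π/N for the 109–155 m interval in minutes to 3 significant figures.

14.1 min

ΔT = -3.4 K, ΔS = -0.66 psu (deep − shallow).
Δρ/ρ₀ = −αΔT + βΔS = 7.82 × 10⁻⁴ − 5.214 × 10⁻⁴ = 2.606 × 10⁻⁴, so Δρ ≈ 0.2669 kg m⁻³.
N² = (g/ρ₀)·Δρ/Δz = g·(Δρ/ρ₀)/Δz = 9.8 × 2.606 × 10⁻⁴ / 46 = 5.5519 × 10⁻⁵ s⁻².
N = √(5.5519 × 10⁻⁵) = 7.4511 × 10⁻³ rad s⁻¹ → T = 2π/N = 843.26 s = 14.054 min ≈ 14.1 min.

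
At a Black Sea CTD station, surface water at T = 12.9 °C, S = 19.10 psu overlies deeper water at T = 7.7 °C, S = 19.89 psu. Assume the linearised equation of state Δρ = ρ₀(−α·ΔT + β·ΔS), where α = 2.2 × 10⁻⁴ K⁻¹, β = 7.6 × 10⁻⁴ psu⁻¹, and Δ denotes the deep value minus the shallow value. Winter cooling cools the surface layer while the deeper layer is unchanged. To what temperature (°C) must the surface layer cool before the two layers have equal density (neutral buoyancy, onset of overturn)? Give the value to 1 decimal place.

Neutral buoyancy requires Δρ = 0, i.e. −α(T_deep − T_surf′) + β(S_deep − S_surf) = 0.
T_surf′ = T_deep − (β/α)·ΔS = 7.7 − (7.6 × 10⁻⁴/2.2 × 10⁻⁴)·(+0.79) = 4.971 °C.
Cooling required: 12.9 − (4.971) = 7.929 °C.

5.0 °C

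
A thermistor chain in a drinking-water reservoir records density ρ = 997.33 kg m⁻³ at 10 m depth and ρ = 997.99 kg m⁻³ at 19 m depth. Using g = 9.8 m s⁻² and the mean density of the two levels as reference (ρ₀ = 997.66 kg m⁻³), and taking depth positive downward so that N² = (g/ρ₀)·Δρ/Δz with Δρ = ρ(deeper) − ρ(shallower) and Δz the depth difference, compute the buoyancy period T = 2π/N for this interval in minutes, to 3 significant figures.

Δρ = 997.99 − 997.33 = 0.66 kg m⁻³ over Δz = 19 − 10 = 9 m.
N² = (9.8/997.66) × (0.66/9) = 7.2035 × 10⁻⁴ s⁻².
N = √(7.2035 × 10⁻⁴) = 0.026839 rad s⁻¹, so T = 2π/N = 234.11 s = 3.9018 min ≈ 3.90 min.
A positive N² confirms static stability across the interval.

3.90 min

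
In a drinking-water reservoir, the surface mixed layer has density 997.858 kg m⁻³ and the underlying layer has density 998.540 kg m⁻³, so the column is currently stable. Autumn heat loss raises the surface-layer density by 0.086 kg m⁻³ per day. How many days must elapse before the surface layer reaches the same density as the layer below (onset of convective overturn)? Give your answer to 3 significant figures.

7.93 days

Density deficit of the surface layer: 998.540 − 997.858 = 0.682 kg m⁻³.
Required change = 0.682 / 0.086 = 7.93 days.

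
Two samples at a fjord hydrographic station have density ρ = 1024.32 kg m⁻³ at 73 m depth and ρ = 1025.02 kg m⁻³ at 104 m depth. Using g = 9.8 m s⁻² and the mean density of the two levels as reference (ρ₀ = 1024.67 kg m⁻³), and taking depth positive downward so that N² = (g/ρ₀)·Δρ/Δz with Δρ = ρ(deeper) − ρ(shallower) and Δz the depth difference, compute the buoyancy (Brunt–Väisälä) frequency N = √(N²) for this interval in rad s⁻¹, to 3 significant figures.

Δρ = 1025.02 − 1024.32 = 0.70 kg m⁻³ over Δz = 104 − 73 = 31 m.
N² = (9.8/1024.67) × (0.70/31) = 2.1596 × 10⁻⁴ s⁻².
N = √(2.1596 × 10⁻⁴) = 0.014696 rad s⁻¹ ≈ 0.0147 rad s⁻¹.

0.0147 rad s⁻¹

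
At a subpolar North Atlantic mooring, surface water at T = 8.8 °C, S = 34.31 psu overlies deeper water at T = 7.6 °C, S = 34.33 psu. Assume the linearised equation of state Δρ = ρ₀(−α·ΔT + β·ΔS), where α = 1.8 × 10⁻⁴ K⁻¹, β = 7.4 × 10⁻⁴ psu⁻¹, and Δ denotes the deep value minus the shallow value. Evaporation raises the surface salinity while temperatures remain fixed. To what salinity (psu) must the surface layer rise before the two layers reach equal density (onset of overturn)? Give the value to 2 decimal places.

Neutral buoyancy requires −α(T_deep − T_surf) + β(S_deep − S_surf′) = 0.
S_surf′ = S_deep − (α/β)·ΔT = 34.33 − (1.8 × 10⁻⁴/7.4 × 10⁻⁴)·(-1.2) = 34.6219 psu.
Increase required: 34.6219 − 34.31 = 0.3119 psu.

34.62 psu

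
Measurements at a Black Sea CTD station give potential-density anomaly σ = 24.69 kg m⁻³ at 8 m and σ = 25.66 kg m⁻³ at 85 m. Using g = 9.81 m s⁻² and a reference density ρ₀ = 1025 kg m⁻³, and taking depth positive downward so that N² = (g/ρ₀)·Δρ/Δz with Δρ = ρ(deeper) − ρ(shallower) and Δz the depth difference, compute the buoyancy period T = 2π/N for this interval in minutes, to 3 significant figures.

9.54 min

Δρ = 1025.66 − 1024.69 = 0.97 kg m⁻³ over Δz = 85 − 8 = 77 m.
N² = (9.81/1025) × (0.97/77) = 1.2057 × 10⁻⁴ s⁻².
N = √(1.2057 × 10⁻⁴) = 0.010980 rad s⁻¹, so T = 2π/N = 572.24 s = 9.5373 min ≈ 9.54 min.
Since Δρ > 0 the layer is stably stratified.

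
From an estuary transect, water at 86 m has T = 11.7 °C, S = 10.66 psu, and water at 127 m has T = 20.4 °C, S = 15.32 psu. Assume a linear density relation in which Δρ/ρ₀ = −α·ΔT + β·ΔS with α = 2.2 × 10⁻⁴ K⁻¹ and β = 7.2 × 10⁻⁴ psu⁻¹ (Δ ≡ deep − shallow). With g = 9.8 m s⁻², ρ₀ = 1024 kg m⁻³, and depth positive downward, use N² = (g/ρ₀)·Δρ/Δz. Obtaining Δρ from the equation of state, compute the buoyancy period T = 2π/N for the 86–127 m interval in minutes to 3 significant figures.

ΔT = +8.7 K, ΔS = +4.66 psu (deep − shallow).
Δρ/ρ₀ = −αΔT + βΔS = -1.914 × 10⁻³ + 3.3552 × 10⁻³ = 1.4412 × 10⁻³, so Δρ ≈ 1.476 kg m⁻³.
N² = (g/ρ₀)·Δρ/Δz = g·(Δρ/ρ₀)/Δz = 9.8 × 1.4412 × 10⁻³ / 41 = 3.4448 × 10⁻⁴ s⁻².
N = √(3.4448 × 10⁻⁴) = 0.018560 rad s⁻¹ → T = 2π/N = 338.53 s = 5.6422 min ≈ 5.64 min.

5.64 min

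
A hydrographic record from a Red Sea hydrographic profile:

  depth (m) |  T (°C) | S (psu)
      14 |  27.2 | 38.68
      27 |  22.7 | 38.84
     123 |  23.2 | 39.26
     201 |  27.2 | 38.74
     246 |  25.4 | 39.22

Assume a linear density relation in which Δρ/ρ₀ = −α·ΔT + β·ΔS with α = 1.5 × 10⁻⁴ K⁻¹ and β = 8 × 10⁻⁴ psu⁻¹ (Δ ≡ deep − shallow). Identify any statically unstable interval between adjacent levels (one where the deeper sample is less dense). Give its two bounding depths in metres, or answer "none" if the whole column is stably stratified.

Evaluate Δρ/ρ₀ = −αΔT + βΔS across each adjacent pair:
  14–27 m: −αΔT+βΔS = −(1.5 × 10⁻⁴)(-4.5)+(8 × 10⁻⁴)(+0.16) = 8.0 × 10⁻⁴ → stable
  27–123 m: −αΔT+βΔS = −(1.5 × 10⁻⁴)(+0.5)+(8 × 10⁻⁴)(+0.42) = 2.6 × 10⁻⁴ → stable
  123–201 m: −αΔT+βΔS = −(1.5 × 10⁻⁴)(+4.0)+(8 × 10⁻⁴)(-0.52) = -1.0 × 10⁻³ → UNSTABLE
  201–246 m: −αΔT+βΔS = −(1.5 × 10⁻⁴)(-1.8)+(8 × 10⁻⁴)(+0.48) = 6.5 × 10⁻⁴ → stable
The 123–201 m interval has Δρ < 0: lighter water underlies denser water.

123–201 m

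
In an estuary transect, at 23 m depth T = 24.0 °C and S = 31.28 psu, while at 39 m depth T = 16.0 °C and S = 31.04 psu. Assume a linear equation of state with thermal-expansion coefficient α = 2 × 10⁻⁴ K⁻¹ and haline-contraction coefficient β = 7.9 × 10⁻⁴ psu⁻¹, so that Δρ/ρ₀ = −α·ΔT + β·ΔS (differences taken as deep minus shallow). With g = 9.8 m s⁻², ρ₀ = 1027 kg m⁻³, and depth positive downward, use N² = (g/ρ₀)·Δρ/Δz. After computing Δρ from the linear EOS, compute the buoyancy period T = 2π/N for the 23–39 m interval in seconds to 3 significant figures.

214 s

ΔT = -8.0 K, ΔS = -0.24 psu (deep − shallow).
Δρ/ρ₀ = −αΔT + βΔS = 1.60 × 10⁻³ − 1.896 × 10⁻⁴ = 1.4104 × 10⁻³, so Δρ ≈ 1.448 kg m⁻³.
N² = (g/ρ₀)·Δρ/Δz = g·(Δρ/ρ₀)/Δz = 9.8 × 1.4104 × 10⁻³ / 16 = 8.6387 × 10⁻⁴ s⁻².
N = √(8.6387 × 10⁻⁴) = 0.029392 rad s⁻¹ → T = 2π/N = 213.77 s ≈ 214 s.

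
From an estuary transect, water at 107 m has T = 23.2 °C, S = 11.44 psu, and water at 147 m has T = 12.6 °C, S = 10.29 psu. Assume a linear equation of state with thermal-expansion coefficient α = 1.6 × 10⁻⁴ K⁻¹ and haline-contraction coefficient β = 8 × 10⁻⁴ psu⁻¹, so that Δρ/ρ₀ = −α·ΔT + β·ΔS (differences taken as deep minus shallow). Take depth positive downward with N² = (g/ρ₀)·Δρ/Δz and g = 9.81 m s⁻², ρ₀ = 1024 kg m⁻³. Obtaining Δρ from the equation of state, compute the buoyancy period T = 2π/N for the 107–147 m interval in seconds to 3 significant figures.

455 s

ΔT = -10.6 K, ΔS = -1.15 psu (deep − shallow).
Δρ/ρ₀ = −αΔT + βΔS = 1.696 × 10⁻³ − 9.20 × 10⁻⁴ = 7.76 × 10⁻⁴, so Δρ ≈ 0.7946 kg m⁻³.
N² = (g/ρ₀)·Δρ/Δz = g·(Δρ/ρ₀)/Δz = 9.81 × 7.76 × 10⁻⁴ / 40 = 1.9031 × 10⁻⁴ s⁻².
N = √(1.9031 × 10⁻⁴) = 0.013795 rad s⁻¹ → T = 2π/N = 455.47 s ≈ 455 s.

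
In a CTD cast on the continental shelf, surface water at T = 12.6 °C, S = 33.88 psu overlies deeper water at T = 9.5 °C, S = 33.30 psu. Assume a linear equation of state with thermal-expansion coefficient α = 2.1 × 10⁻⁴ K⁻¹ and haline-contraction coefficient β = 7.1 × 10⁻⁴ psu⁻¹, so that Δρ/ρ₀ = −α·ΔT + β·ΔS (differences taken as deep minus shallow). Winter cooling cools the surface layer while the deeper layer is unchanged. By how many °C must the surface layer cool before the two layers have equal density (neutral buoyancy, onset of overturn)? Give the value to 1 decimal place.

1.1 °C

Neutral buoyancy requires Δρ = 0, i.e. −α(T_deep − T_surf′) + β(S_deep − S_surf) = 0.
T_surf′ = T_deep − (β/α)·ΔS = 9.5 − (7.1 × 10⁻⁴/2.1 × 10⁻⁴)·(-0.58) = 11.461 °C.
Cooling required: 12.6 − (11.461) = 1.139 °C.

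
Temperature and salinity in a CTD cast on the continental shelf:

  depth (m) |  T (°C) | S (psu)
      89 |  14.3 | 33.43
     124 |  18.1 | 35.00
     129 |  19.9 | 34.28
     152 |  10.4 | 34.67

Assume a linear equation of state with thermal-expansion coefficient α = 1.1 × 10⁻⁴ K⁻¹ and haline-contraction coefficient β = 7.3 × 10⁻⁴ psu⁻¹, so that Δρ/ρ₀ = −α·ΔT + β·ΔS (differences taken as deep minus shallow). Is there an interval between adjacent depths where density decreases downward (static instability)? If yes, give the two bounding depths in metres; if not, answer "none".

Evaluate Δρ/ρ₀ = −αΔT + βΔS across each adjacent pair:
  89–124 m: −αΔT+βΔS = −(1.1 × 10⁻⁴)(+3.8)+(7.3 × 10⁻⁴)(+1.57) = 7.3 × 10⁻⁴ → stable
  124–129 m: −αΔT+βΔS = −(1.1 × 10⁻⁴)(+1.8)+(7.3 × 10⁻⁴)(-0.72) = -7.2 × 10⁻⁴ → UNSTABLE
  129–152 m: −αΔT+βΔS = −(1.1 × 10⁻⁴)(-9.5)+(7.3 × 10⁻⁴)(+0.39) = 1.3 × 10⁻³ → stable
The 124–129 m interval has Δρ < 0: lighter water underlies denser water.

124–129 m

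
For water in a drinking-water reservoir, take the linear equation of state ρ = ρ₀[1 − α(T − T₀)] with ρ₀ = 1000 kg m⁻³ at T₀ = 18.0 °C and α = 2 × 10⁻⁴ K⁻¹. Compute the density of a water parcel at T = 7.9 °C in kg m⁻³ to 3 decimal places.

T − T₀ = -10.1 K.
Bracket = 1 − α·(-10.1) = 1 + (2.02 × 10⁻³) = 1.0020200.
ρ = 1000 × 1.0020200 = 1002.020 kg m⁻³.

1002.020 kg m⁻³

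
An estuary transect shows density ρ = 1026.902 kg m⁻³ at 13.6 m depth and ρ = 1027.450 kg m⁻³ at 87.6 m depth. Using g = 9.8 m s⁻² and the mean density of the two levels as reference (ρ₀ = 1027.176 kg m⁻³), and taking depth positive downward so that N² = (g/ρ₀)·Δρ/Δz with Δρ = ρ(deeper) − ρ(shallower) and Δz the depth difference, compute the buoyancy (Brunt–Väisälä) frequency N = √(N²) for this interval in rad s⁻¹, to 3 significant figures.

8.41 × 10⁻³ rad s⁻¹

Δρ = 1027.450 − 1026.902 = 0.548 kg m⁻³ over Δz = 87.6 − 13.6 = 74 m.
N² = (9.8/1027.176) × (0.548/74) = 7.0653 × 10⁻⁵ s⁻².
N = √(7.0653 × 10⁻⁵) = 8.4055 × 10⁻³ rad s⁻¹ ≈ 8.41 × 10⁻³ rad s⁻¹.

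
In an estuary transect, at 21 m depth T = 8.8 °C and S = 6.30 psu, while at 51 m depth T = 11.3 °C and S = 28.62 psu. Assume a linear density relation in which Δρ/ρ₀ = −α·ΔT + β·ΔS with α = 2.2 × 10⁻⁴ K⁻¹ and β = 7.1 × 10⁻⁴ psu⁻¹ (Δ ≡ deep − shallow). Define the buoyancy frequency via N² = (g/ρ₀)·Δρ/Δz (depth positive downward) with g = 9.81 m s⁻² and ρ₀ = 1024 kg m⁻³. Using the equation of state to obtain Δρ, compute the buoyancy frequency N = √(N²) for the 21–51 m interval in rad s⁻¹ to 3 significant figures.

ΔT = +2.5 K, ΔS = +22.32 psu (deep − shallow).
Δρ/ρ₀ = −αΔT + βΔS = -5.50 × 10⁻⁴ + 0.0158472 = 0.0152972, so Δρ ≈ 15.66 kg m⁻³.
N² = (g/ρ₀)·Δρ/Δz = g·(Δρ/ρ₀)/Δz = 9.81 × 0.0152972 / 30 = 5.0022 × 10⁻³ s⁻².
N = √(5.0022 × 10⁻³) = 0.070726 rad s⁻¹ ≈ 0.0707 rad s⁻¹.

0.0707 rad s⁻¹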